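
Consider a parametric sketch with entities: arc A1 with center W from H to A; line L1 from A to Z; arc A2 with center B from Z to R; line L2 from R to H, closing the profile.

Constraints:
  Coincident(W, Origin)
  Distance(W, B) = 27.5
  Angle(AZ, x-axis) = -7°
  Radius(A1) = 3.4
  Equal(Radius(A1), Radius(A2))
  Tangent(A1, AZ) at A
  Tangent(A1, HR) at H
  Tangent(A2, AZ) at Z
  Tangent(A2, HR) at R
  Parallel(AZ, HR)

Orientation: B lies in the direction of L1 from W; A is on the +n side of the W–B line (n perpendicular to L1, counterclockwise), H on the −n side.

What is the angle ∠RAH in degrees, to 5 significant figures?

76.111°

Tangency of A1 to both parallel lines with radius 3.4 puts A and H at W ± 3.4·n: A = (0.41436, 3.3747), H = (-0.41436, -3.3747). Equal radii place Z and R the same way about B: Z = B + 3.4·n = (27.709, 0.023250), R = B − 3.4·n = (26.881, -6.7261). Then cos ∠RAH = AR·AH / (|AR||AH|), giving 76.111°.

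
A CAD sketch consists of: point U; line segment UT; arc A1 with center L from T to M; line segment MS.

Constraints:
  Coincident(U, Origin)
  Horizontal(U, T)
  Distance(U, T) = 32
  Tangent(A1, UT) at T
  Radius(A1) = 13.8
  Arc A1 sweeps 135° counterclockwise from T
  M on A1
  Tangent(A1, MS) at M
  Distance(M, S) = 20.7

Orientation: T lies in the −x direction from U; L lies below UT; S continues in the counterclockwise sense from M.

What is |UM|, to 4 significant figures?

47.94

U is at the origin; UT is horizontal with |UT| = 32.0 and T on the −x side, so T = (-32.00, 0.000). A1 meets UT tangentially, so LT is at right angles to UT, so L = T + (0, -13.8) = (-32.00, -13.80). On A1, T sits at bearing 90° from L; a 135° counterclockwise sweep puts M at bearing 225°, so M = L + 13.8·(cos 225°, sin 225°) = (-41.76, -23.56). Then |UM| = |M − U| = 47.94.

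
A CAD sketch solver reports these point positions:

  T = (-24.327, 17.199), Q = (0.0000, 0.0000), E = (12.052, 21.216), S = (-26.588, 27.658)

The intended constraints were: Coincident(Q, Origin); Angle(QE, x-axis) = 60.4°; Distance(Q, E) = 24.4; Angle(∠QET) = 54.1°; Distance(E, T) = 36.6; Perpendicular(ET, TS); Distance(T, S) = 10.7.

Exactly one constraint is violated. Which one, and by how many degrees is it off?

Perpendicular(ET, TS) — off by 5.90°.

Q = (0.00, 0.00) ✓; QE at 60.40° ✓; |QE| = 24.40 ✓; ∠QET = 54.10° ✓; |ET| = 36.60 ✓; ∠(ET, TS) = 84.10° ✗; |TS| = 10.70 ✓.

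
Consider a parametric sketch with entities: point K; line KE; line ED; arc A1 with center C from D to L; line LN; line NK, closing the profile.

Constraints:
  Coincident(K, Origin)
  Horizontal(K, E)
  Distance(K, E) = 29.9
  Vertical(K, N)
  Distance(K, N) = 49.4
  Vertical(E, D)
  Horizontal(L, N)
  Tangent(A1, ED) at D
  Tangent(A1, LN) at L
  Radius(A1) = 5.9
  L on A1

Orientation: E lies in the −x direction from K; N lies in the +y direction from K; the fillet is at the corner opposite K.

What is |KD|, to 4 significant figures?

52.79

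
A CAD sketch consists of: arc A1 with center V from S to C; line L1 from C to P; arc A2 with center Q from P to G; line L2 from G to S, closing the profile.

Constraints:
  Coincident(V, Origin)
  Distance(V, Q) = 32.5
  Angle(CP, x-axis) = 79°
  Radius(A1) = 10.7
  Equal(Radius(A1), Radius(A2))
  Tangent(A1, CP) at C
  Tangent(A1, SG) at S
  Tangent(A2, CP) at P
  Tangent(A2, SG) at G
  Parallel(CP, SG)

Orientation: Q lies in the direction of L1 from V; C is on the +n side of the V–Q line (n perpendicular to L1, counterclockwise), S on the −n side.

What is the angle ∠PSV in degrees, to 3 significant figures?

56.6°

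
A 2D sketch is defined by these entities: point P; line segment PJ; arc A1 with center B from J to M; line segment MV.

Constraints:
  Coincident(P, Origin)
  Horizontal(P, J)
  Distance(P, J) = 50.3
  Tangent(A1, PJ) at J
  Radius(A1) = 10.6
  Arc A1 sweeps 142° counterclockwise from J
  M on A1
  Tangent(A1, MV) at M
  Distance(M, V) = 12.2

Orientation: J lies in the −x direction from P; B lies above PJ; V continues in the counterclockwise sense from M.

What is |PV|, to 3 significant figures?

59.6

P is at the origin; P and J share the same y with |PJ| = 50.3 and J on the −x side, so J = (-50.3, 0.00). A1 meets PJ tangentially, so BJ is at right angles to PJ, so B = J + (0, 10.6) = (-50.3, 10.6). On A1, J sits at bearing -90° from B; a 142° counterclockwise sweep puts M at bearing 52°, so M = B + 10.6·(cos 52°, sin 52°) = (-43.8, 19.0). The tangent condition forces BM to be normal to MV, so MV runs along (−sin 52°, cos 52°); with |MV| = 12.2, V = (-53.4, 26.5). Then |PV| = |V − P| = 59.6.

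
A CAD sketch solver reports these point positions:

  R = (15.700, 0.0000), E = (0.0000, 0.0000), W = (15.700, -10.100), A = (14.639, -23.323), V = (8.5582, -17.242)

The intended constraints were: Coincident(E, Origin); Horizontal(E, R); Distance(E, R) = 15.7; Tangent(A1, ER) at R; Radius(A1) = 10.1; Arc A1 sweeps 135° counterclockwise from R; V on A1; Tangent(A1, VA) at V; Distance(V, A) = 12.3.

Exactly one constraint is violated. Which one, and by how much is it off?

Distance(V, A) = 12.3 — off by 3.70.

E = (0.00, 0.00) ✓; E.y = 0.00, R.y = 0.00 ✓; |ER| = 15.70 ✓; ∠(WR, RE) = 90.00° ✓; |WR| = 10.10 ✓; bearing(W→V) − bearing(W→R) = 135.0° ✓; |WV| = 10.10 ✓; ∠(WV, VA) = 90.00° ✓; |VA| = 8.600 ✗.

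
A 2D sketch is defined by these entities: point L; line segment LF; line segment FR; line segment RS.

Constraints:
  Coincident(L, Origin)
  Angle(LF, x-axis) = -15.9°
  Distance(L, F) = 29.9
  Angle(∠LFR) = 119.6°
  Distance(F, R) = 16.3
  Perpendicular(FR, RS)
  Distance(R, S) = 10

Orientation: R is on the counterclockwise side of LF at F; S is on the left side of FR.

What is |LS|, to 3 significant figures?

34.9

∠LFR = 119.6°, so FR runs at -15.9° + (180° − 119.6°) = 44.5° from the x-axis; with |FR| = 16.3, R = F + 16.3·(cos 44.5°, sin 44.5°) = (40.4, 3.23). FR ⟂ RS; with |RS| = 10.0 on the left of FR, S = R + 10.0·(-0.701, 0.713) = (33.4, 10.4). Then |LS| = |S − L| = 34.9.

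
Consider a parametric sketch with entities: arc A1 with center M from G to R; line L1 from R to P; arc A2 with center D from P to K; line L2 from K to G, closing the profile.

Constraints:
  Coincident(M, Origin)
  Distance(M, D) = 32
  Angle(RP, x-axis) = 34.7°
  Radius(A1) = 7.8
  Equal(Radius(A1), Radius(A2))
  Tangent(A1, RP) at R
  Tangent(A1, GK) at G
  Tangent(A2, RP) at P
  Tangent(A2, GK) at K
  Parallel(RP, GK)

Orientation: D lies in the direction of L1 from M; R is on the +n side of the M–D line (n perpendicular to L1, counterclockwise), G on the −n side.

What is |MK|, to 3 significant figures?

32.9

The slot axis is L1's direction at 34.7°, so u = (cos 34.7°, sin 34.7°) = (0.822, 0.569) and n = (−sin 34.7°, cos 34.7°) = (-0.569, 0.822). M is at the origin and D lies 32.0 along u from M, so D = 32.0·u = (26.3, 18.2). Tangency of A1 to both parallel lines with radius 7.8 puts R and G at M ± 7.8·n: R = (-4.44, 6.41), G = (4.44, -6.41). Equal radii place P and K the same way about D: P = D + 7.8·n = (21.9, 24.6), K = D − 7.8·n = (30.7, 11.8). Then |MK| = |K − M| = 32.9.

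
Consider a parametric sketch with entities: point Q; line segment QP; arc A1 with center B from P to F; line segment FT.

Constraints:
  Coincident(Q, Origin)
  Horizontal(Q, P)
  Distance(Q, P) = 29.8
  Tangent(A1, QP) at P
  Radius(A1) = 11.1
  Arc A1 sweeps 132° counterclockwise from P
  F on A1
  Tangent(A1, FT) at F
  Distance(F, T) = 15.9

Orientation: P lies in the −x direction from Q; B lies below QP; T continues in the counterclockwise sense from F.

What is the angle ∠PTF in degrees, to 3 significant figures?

37.5°

Q is at the origin; Q and P share the same y with |QP| = 29.8 and P on the −x side, so P = (-29.8, 0.00). The tangent condition forces BP to be normal to QP, so B = P + (0, -11.1) = (-29.8, -11.1). On A1, P sits at bearing 90° from B; a 132° counterclockwise sweep puts F at bearing 222°, so F = B + 11.1·(cos 222°, sin 222°) = (-38.0, -18.5). A1 meets FT tangentially, so BF is at right angles to FT, so FT runs along (−sin 222°, cos 222°); with |FT| = 15.9, T = (-27.4, -30.3). Then cos ∠PTF = TP·TF / (|TP||TF|), giving 37.5°.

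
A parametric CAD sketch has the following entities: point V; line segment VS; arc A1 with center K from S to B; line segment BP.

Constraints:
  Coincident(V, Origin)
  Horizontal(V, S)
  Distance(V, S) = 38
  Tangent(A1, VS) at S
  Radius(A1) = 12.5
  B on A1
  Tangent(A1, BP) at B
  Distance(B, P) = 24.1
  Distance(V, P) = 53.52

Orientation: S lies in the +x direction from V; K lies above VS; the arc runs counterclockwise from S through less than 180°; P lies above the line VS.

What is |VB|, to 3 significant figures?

52.2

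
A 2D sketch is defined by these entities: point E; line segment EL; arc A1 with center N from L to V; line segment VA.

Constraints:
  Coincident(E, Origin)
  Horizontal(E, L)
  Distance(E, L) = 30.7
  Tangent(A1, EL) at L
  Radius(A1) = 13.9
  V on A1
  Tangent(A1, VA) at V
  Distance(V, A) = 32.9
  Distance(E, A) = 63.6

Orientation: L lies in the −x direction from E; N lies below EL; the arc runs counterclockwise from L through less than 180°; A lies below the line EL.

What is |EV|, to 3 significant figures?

47.0

E is at the origin; EL is horizontal with |EL| = 30.7 and L on the −x side, so L = (-30.7, 0.00). The tangent condition forces NL to be normal to EL, so N = L + (0, -13.9) = (-30.7, -13.9). Since NV ⟂ VA (tangency), |NA| = √(13.9² + 32.9²) = 35.7 regardless of where V sits on A1. So A lies on both circle(E, 63.6) and circle(N, 35.7); the below-EL intersection is A = (-42.0, -47.8). V is the foot of the tangent from A: V = (-44.6, -15.0).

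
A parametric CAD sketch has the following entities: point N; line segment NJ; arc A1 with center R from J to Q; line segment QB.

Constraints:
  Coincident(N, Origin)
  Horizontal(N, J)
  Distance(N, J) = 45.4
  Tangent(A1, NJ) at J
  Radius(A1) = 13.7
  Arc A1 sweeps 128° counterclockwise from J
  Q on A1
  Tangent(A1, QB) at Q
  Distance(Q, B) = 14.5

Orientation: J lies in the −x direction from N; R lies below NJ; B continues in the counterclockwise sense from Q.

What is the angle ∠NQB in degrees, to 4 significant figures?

73.50°

N is at the origin; NJ is horizontal with |NJ| = 45.4 and J on the −x side, so J = (-45.40, 0.000). The tangent condition forces RJ to be normal to NJ, so R = J + (0, -13.7) = (-45.40, -13.70). On A1, J sits at bearing 90° from R; a 128° counterclockwise sweep puts Q at bearing 218°, so Q = R + 13.7·(cos 218°, sin 218°) = (-56.20, -22.13). The tangent condition forces RQ to be normal to QB, so QB runs along (−sin 218°, cos 218°); with |QB| = 14.5, B = (-47.27, -33.56). Then cos ∠NQB = QN·QB / (|QN||QB|), giving 73.50°.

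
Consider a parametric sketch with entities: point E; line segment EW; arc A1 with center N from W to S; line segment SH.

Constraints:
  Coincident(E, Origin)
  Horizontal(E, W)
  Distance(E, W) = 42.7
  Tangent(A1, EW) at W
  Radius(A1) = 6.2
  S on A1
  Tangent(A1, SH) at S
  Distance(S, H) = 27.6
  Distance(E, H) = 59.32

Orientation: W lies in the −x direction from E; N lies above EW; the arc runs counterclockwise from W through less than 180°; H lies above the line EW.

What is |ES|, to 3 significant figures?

38.1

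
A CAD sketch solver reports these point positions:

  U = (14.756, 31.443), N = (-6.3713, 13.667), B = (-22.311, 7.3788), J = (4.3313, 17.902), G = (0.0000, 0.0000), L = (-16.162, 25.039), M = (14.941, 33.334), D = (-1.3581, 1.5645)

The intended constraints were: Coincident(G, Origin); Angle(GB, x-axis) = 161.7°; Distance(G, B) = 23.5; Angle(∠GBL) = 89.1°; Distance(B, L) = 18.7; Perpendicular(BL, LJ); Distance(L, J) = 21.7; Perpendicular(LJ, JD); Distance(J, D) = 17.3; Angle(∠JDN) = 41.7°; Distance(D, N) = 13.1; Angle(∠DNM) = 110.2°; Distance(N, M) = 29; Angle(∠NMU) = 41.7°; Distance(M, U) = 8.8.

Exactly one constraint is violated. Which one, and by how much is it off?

Distance(M, U) = 8.8 — off by 6.90.

G = (0.00, 0.00) ✓; GB at 161.7° ✓; |GB| = 23.50 ✓; ∠GBL = 89.10° ✓; |BL| = 18.70 ✓; ∠(BL, LJ) = 90.00° ✓; |LJ| = 21.70 ✓; ∠(LJ, JD) = 90.00° ✓; |JD| = 17.30 ✓; ∠JDN = 41.70° ✓; |DN| = 13.10 ✓; ∠DNM = 110.2° ✓; |NM| = 29.00 ✓; ∠NMU = 41.71° ✓; |MU| = 1.900 ✗.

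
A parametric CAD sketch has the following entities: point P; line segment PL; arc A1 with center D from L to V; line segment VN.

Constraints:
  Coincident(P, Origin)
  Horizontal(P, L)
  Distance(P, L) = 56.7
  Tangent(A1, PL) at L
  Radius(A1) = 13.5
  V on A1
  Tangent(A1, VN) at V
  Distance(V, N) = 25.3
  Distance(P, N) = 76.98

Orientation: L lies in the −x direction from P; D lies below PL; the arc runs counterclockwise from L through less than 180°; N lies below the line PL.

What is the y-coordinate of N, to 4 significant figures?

-40.88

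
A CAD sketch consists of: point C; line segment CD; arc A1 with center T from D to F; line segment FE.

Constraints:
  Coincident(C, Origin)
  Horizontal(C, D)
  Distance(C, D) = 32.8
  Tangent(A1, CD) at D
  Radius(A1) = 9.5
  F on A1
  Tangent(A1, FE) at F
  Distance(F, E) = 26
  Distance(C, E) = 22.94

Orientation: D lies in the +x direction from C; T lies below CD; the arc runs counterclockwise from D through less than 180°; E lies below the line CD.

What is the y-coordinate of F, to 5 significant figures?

-2.8848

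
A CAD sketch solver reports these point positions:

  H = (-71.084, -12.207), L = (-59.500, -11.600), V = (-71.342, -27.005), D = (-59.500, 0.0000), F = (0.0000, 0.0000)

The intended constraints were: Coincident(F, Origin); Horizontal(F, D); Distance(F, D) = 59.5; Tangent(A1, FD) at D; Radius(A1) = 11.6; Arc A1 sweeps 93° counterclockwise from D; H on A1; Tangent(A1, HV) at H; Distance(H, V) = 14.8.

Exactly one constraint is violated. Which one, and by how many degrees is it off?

Tangent(A1, HV) at H — off by 4.00°.

F = (0.00, 0.00) ✓; F.y = 0.00, D.y = 0.00 ✓; |FD| = 59.50 ✓; ∠(LD, DF) = 90.00° ✓; |LD| = 11.60 ✓; bearing(L→H) − bearing(L→D) = 93.00° ✓; |LH| = 11.60 ✓; ∠(LH, HV) = 94.00° ✗; |HV| = 14.80 ✓.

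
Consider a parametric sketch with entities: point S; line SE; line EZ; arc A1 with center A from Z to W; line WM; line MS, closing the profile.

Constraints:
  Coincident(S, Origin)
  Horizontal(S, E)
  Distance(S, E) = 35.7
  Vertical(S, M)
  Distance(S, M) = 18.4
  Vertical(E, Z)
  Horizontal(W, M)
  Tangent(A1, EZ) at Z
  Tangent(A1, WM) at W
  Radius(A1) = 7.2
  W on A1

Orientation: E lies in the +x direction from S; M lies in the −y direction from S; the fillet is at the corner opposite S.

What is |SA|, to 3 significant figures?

30.6

S is at the origin; S and E share the same y with |SE| = 35.7 and E on the +x side, so E = (35.7, 0.00). S and M share the same x with |SM| = 18.4 and M on the −y side, so M = (0.00, -18.4). The virtual corner opposite S is at (35.7, -18.4). A1 meets EZ tangentially, so AZ is at right angles to EZ and tangency of A1 to WM means the radius AW is perpendicular to WM, with radius 7.2, so the center A sits 7.2 in from both sides at A = (28.5, -11.2). Then |SA| = |A − S| = 30.6.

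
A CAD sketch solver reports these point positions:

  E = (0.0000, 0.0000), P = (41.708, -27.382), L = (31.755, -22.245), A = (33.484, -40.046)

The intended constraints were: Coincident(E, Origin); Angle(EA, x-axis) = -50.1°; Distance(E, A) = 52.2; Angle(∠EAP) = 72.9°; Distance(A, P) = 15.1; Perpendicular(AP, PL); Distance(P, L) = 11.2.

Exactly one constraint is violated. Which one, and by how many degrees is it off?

Perpendicular(AP, PL) — off by 5.70°.

E = (0.00, 0.00) ✓; EA at -50.10° ✓; |EA| = 52.20 ✓; ∠EAP = 72.90° ✓; |AP| = 15.10 ✓; ∠(AP, PL) = 95.70° ✗; |PL| = 11.20 ✓.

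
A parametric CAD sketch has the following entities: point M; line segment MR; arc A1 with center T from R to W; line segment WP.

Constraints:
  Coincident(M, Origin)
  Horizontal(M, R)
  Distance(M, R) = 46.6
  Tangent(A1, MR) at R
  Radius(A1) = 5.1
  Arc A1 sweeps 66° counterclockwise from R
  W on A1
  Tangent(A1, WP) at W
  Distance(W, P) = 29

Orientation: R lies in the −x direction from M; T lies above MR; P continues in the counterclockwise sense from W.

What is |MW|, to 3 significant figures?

42.0

Since A1 is tangent to MR there, TR ⟂ MR, so T = R + (0, 5.1) = (-46.6, 5.10). On A1, R sits at bearing -90° from T; a 66° counterclockwise sweep puts W at bearing -24°, so W = T + 5.1·(cos -24°, sin -24°) = (-41.9, 3.03). Then |MW| = |W − M| = 42.0.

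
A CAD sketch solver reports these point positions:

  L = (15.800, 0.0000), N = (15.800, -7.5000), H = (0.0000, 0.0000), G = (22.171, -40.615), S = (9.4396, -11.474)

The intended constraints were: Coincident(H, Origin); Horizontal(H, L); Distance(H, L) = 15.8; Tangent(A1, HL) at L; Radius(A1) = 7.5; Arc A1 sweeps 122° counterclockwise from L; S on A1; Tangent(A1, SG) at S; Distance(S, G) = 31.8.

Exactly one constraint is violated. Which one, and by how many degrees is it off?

Tangent(A1, SG) at S — off by 8.40°.

H = (0.00, 0.00) ✓; H.y = 0.00, L.y = 0.00 ✓; |HL| = 15.80 ✓; ∠(NL, LH) = 90.00° ✓; |NL| = 7.500 ✓; bearing(N→S) − bearing(N→L) = 122.0° ✓; |NS| = 7.500 ✓; ∠(NS, SG) = 98.40° ✗; |SG| = 31.80 ✓.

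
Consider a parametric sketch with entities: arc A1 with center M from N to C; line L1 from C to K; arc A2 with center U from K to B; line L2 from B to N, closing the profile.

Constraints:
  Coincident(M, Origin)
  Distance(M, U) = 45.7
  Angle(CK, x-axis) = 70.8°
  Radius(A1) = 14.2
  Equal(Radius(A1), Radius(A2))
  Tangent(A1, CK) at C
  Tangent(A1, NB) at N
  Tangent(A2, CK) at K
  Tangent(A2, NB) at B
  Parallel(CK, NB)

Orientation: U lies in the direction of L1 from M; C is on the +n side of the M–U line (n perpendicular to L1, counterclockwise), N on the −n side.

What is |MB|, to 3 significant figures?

47.9

The slot axis is L1's direction at 70.8°, so u = (cos 70.8°, sin 70.8°) = (0.329, 0.944) and n = (−sin 70.8°, cos 70.8°) = (-0.944, 0.329). M is at the origin and U lies 45.7 along u from M, so U = 45.7·u = (15.0, 43.2). Tangency of A1 to both parallel lines with radius 14.2 puts C and N at M ± 14.2·n: C = (-13.4, 4.67), N = (13.4, -4.67). Equal radii place K and B the same way about U: K = U + 14.2·n = (1.62, 47.8), B = U − 14.2·n = (28.4, 38.5). Then |MB| = |B − M| = 47.9.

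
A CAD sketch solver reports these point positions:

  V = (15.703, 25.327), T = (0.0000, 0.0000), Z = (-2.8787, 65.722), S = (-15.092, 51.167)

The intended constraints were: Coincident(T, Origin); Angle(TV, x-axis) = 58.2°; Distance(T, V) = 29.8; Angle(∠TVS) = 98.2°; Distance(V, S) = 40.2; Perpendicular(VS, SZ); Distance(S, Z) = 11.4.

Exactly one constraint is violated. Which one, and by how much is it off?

Distance(S, Z) = 11.4 — off by 7.60.

T = (0.00, 0.00) ✓; TV at 58.20° ✓; |TV| = 29.80 ✓; ∠TVS = 98.20° ✓; |VS| = 40.20 ✓; ∠(VS, SZ) = 90.00° ✓; |SZ| = 19.00 ✗.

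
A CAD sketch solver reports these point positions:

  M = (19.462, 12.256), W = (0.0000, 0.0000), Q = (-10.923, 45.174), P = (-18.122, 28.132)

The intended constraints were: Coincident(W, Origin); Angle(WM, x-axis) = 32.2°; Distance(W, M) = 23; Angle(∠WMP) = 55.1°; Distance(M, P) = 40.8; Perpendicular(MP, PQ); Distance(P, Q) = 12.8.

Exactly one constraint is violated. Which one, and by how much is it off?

Distance(P, Q) = 12.8 — off by 5.70.

W = (0.00, 0.00) ✓; WM at 32.20° ✓; |WM| = 23.00 ✓; ∠WMP = 55.10° ✓; |MP| = 40.80 ✓; ∠(MP, PQ) = 90.00° ✓; |PQ| = 18.50 ✗.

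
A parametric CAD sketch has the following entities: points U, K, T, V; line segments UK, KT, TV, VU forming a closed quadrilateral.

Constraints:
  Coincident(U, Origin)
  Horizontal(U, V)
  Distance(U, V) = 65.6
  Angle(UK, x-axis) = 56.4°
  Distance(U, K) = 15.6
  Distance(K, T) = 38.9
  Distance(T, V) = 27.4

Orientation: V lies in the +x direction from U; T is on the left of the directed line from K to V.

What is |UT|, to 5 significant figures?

50.988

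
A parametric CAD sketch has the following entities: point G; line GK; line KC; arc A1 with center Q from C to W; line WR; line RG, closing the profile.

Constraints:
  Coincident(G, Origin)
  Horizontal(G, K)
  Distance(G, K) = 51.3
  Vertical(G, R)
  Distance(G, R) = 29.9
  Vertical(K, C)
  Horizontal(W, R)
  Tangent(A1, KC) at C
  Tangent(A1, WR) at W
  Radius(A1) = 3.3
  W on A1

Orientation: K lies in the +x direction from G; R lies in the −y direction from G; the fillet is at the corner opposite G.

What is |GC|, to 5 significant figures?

57.786

The virtual corner opposite G is at (51.300, -29.900). Since A1 is tangent to KC there, QC ⟂ KC and since A1 is tangent to WR there, QW ⟂ WR, with radius 3.3, so the center Q sits 3.3 in from both sides at Q = (48.000, -26.600). That places the tangent points at C = (51.300, -26.600) on KC and W = (48.000, -29.900) on WR. Then |GC| = |C − G| = 57.786.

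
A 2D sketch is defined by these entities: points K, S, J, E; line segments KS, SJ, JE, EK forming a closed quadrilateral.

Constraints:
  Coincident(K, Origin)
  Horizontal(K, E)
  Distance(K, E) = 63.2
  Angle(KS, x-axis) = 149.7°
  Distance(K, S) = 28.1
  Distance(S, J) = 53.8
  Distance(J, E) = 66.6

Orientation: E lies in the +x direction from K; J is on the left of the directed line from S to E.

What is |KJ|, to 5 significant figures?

51.311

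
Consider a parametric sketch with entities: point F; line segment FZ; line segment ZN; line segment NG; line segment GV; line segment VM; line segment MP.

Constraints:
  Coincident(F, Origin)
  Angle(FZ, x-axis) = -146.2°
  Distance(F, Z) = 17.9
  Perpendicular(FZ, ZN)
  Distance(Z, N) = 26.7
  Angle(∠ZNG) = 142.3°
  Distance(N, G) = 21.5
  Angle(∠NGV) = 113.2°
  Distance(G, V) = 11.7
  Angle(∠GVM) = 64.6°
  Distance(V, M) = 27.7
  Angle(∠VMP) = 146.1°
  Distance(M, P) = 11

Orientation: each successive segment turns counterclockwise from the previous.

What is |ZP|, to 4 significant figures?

16.91

∠GVM = 64.6° gives VM at 163.7° from the x-axis; with |VM| = 27.7, M = (1.564, -22.46). ∠VMP = 146.1° gives MP at -162.4° from the x-axis; with |MP| = 11.0, P = (-8.921, -25.78). Then |ZP| = |P − Z| = 16.91.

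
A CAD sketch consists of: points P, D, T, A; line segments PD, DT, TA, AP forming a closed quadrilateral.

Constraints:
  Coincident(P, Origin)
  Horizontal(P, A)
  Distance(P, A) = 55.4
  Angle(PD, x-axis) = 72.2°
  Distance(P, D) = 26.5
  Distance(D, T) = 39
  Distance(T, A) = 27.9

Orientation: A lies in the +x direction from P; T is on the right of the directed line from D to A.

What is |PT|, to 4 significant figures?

29.72

Checks: |DT| = 39.00 ✓; |TA| = 27.90 ✓.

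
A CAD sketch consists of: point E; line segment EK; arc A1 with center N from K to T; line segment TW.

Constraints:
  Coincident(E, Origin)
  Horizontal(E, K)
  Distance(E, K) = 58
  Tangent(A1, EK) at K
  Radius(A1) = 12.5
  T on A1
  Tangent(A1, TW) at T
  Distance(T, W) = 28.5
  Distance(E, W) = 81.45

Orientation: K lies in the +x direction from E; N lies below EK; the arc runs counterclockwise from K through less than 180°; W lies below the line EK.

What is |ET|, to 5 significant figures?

54.009

E is at the origin; EK is horizontal with |EK| = 58.0 and K on the +x side, so K = (58.000, 0.0000). Tangency of A1 to EK means the radius NK is perpendicular to EK, so N = K + (0, -12.5) = (58.000, -12.500). Since NT ⟂ TW (tangency), |NW| = √(12.5² + 28.5²) = 31.121 regardless of where T sits on A1. So W lies on both circle(E, 81.45) and circle(N, 31.121); the below-EK intersection is W = (70.337, -41.071). T is the foot of the tangent from W: T = (49.481, -21.647).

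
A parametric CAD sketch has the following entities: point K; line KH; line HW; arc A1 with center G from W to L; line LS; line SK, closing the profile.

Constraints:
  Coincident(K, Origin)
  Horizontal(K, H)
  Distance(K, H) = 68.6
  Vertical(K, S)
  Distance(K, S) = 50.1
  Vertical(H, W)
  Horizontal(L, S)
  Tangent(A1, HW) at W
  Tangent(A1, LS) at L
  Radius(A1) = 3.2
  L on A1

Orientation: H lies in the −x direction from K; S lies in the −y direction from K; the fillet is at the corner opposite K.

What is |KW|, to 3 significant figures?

83.1

The virtual corner opposite K is at (-68.6, -50.1). Since A1 is tangent to HW there, GW ⟂ HW and since A1 is tangent to LS there, GL ⟂ LS, with radius 3.2, so the center G sits 3.2 in from both sides at G = (-65.4, -46.9). That places the tangent points at W = (-68.6, -46.9) on HW and L = (-65.4, -50.1) on LS. Then |KW| = |W − K| = 83.1.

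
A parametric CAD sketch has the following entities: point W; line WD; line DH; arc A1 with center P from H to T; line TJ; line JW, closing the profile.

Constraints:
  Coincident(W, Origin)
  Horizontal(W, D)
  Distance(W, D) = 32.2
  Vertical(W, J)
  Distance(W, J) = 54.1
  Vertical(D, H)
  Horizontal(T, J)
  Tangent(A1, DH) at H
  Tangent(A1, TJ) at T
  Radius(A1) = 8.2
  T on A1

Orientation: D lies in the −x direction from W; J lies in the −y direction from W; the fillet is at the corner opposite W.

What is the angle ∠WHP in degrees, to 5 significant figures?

54.949°

W is at the origin; W and D share the same y with |WD| = 32.2 and D on the −x side, so D = (-32.200, 0.0000). WJ is vertical with |WJ| = 54.1 and J on the −y side, so J = (0.0000, -54.100). The virtual corner opposite W is at (-32.200, -54.100). Since A1 is tangent to DH there, PH ⟂ DH and A1 meets TJ tangentially, so PT is at right angles to TJ, with radius 8.2, so the center P sits 8.2 in from both sides at P = (-24.000, -45.900). That places the tangent points at H = (-32.200, -45.900) on DH and T = (-24.000, -54.100) on TJ. Then cos ∠WHP = HW·HP / (|HW||HP|), giving 54.949°.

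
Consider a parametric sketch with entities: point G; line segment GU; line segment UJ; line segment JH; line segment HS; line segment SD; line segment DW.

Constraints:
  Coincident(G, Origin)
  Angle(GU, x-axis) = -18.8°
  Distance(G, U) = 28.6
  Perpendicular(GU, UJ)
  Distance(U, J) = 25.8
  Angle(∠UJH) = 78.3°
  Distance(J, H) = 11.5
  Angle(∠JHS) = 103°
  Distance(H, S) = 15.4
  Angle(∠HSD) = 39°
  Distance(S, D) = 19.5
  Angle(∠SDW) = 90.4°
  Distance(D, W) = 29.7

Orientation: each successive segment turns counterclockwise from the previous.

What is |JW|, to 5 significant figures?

27.120

G is at the origin; GU runs at -18.8° with length 28.6, so U = (27.074, -9.2168). The perpendicularity gives UJ at right angles to GU, so UJ runs at 71.200°; with |UJ| = 25.8, J = (35.389, 15.207). ∠UJH = 78.3° gives JH at 172.90° from the x-axis; with |JH| = 11.5, H = (23.977, 16.628). ∠JHS = 103.0° gives HS at -110.10° from the x-axis; with |HS| = 15.4, S = (18.684, 2.1661). ∠HSD = 39.0° gives SD at 30.900° from the x-axis; with |SD| = 19.5, D = (35.417, 12.180). ∠SDW = 90.4° gives DW at 120.50° from the x-axis; with |DW| = 29.7, W = (20.343, 37.771). Then |JW| = |W − J| = 27.120.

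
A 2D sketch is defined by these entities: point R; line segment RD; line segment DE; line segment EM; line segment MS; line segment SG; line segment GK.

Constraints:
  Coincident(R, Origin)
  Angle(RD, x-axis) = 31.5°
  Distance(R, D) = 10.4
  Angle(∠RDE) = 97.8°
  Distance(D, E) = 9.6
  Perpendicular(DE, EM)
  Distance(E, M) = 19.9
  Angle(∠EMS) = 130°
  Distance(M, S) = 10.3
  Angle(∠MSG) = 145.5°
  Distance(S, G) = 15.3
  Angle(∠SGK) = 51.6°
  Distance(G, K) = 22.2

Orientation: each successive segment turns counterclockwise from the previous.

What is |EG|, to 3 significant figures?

36.3

R is at the origin; RD runs at 31.5° with length 10.4, so D = (8.87, 5.43). ∠RDE = 97.8° gives DE at 114° from the x-axis; with |DE| = 9.6, E = (5.01, 14.2). DE is perpendicular to EM, so EM runs at -156°; with |EM| = 19.9, M = (-13.2, 6.23). ∠EMS = 130.0° gives MS at -106° from the x-axis; with |MS| = 10.3, S = (-16.1, -3.66). ∠MSG = 145.5° gives SG at -71.8° from the x-axis; with |SG| = 15.3, G = (-11.3, -18.2). Then |EG| = |G − E| = 36.3.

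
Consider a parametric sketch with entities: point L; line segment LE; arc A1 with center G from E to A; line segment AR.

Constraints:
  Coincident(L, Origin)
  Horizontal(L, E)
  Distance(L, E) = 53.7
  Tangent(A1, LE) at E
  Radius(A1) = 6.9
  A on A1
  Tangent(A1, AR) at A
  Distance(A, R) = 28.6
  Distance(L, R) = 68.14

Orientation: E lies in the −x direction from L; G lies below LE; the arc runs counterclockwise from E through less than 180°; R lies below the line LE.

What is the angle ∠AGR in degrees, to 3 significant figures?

76.4°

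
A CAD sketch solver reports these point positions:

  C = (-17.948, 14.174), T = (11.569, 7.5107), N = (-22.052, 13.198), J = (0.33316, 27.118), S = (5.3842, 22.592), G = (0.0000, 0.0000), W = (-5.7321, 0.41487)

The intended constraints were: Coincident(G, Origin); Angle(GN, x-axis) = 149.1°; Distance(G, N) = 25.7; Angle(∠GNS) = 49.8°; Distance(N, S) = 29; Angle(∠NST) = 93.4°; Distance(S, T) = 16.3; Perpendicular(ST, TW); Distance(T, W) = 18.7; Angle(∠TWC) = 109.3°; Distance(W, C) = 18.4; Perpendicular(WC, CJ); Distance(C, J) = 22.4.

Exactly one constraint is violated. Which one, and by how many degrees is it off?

Perpendicular(WC, CJ) — off by 6.30°.

G = (0.00, 0.00) ✓; GN at 149.1° ✓; |GN| = 25.70 ✓; ∠GNS = 49.80° ✓; |NS| = 29.00 ✓; ∠NST = 93.40° ✓; |ST| = 16.30 ✓; ∠(ST, TW) = 90.00° ✓; |TW| = 18.70 ✓; ∠TWC = 109.3° ✓; |WC| = 18.40 ✓; ∠(WC, CJ) = 96.30° ✗; |CJ| = 22.40 ✓.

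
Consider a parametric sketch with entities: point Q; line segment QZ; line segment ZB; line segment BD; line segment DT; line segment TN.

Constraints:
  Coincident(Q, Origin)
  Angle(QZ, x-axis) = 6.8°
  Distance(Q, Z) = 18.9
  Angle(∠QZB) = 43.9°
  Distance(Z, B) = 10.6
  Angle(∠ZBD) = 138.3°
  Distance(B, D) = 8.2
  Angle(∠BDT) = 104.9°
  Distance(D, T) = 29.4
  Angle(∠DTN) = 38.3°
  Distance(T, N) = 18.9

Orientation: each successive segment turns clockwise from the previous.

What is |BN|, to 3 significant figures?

17.1

∠BDT = 104.9° gives DT at 114° from the x-axis; with |DT| = 29.4, T = (-7.96, 19.6). ∠DTN = 38.3° gives TN at -27.8° from the x-axis; with |TN| = 18.9, N = (8.76, 10.8). Then |BN| = |N − B| = 17.1.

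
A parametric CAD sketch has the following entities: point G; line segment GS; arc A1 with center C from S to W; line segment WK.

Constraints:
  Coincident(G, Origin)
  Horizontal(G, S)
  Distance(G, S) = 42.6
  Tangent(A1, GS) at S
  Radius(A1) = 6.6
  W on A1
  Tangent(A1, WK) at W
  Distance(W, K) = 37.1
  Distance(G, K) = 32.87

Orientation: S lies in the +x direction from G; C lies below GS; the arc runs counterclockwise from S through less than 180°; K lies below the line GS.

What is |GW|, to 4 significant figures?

37.71

G is at the origin; G and S share the same y with |GS| = 42.6 and S on the +x side, so S = (42.60, 0.000). Tangency of A1 to GS means the radius CS is perpendicular to GS, so C = S + (0, -6.6) = (42.60, -6.600). Since CW ⟂ WK (tangency), |CK| = √(6.6² + 37.1²) = 37.68 regardless of where W sits on A1. So K lies on both circle(G, 32.87) and circle(C, 37.68); the below-GS intersection is K = (13.16, -30.12). W is the foot of the tangent from K: W = (37.64, -2.245).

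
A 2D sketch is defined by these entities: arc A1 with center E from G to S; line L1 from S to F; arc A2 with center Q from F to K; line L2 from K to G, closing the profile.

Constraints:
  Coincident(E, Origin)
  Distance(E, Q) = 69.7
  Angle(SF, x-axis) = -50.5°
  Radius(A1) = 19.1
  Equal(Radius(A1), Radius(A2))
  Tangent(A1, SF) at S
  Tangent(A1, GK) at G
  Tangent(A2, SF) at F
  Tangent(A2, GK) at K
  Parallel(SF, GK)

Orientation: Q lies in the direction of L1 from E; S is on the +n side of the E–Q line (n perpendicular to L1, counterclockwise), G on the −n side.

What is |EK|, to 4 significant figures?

72.27

Tangency of A1 to both parallel lines with radius 19.1 puts S and G at E ± 19.1·n: S = (14.74, 12.15), G = (-14.74, -12.15). Equal radii place F and K the same way about Q: F = Q + 19.1·n = (59.07, -41.63), K = Q − 19.1·n = (29.60, -65.93). Then |EK| = |K − E| = 72.27.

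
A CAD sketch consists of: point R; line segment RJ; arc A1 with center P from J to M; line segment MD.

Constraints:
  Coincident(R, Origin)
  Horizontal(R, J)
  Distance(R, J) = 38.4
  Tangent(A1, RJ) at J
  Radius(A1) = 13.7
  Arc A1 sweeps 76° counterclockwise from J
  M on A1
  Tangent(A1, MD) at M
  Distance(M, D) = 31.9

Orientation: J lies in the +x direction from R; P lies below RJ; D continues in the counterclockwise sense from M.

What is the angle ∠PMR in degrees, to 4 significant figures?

171.5°

R is at the origin; RJ is horizontal with |RJ| = 38.4 and J on the +x side, so J = (38.40, 0.000). A1 meets RJ tangentially, so PJ is at right angles to RJ, so P = J + (0, -13.7) = (38.40, -13.70). On A1, J sits at bearing 90° from P; a 76° counterclockwise sweep puts M at bearing 166°, so M = P + 13.7·(cos 166°, sin 166°) = (25.11, -10.39). Then cos ∠PMR = MP·MR / (|MP||MR|), giving 171.5°.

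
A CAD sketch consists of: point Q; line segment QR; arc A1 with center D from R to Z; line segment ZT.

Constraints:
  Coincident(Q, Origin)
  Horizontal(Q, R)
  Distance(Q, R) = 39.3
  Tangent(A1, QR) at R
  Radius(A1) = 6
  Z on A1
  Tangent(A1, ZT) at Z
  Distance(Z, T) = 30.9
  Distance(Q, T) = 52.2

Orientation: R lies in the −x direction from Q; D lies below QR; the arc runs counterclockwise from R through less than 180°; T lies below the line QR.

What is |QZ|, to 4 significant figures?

45.71

Checks: ∠(DR, RQ) = 90.00° ✓; |DZ| = 6.000 ✓; ∠(DZ, ZT) = 90.00° ✓; |ZT| = 30.90 ✓; |QT| = 52.20 ✓.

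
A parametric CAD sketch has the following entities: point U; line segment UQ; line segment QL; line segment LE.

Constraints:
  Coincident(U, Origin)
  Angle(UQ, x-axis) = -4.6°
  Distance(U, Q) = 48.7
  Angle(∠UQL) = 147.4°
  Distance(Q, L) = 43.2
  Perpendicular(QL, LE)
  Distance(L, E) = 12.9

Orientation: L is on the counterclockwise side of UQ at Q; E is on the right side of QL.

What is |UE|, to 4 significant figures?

92.88

U is at the origin; UQ runs at -4.6° with length 48.7, so Q = 48.7·(cos -4.6°, sin -4.6°) = (48.54, -3.906). ∠UQL = 147.4°, so QL runs at -4.6° + (180° − 147.4°) = 28.00° from the x-axis; with |QL| = 43.2, L = Q + 43.2·(cos 28.00°, sin 28.00°) = (86.69, 16.38). QL is perpendicular to LE; with |LE| = 12.9 on the right of QL, E = L + 12.9·(0.4695, -0.8829) = (92.74, 4.985). Then |UE| = |E − U| = 92.88.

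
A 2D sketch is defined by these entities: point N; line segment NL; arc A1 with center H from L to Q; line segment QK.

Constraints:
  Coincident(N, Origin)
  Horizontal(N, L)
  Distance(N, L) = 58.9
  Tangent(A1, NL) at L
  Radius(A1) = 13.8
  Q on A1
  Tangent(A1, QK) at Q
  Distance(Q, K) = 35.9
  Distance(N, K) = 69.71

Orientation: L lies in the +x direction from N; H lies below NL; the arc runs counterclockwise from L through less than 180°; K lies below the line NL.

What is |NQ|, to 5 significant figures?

47.523

Checks: |HQ| = 13.80 ✓; ∠(HQ, QK) = 90.00° ✓; |QK| = 35.90 ✓; |NK| = 69.71 ✓.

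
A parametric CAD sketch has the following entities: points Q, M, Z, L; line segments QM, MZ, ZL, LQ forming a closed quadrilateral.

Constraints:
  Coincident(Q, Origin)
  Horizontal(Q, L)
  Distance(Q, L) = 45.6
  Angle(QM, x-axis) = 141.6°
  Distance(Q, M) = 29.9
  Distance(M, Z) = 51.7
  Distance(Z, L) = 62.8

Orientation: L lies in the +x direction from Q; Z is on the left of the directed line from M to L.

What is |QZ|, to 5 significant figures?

56.029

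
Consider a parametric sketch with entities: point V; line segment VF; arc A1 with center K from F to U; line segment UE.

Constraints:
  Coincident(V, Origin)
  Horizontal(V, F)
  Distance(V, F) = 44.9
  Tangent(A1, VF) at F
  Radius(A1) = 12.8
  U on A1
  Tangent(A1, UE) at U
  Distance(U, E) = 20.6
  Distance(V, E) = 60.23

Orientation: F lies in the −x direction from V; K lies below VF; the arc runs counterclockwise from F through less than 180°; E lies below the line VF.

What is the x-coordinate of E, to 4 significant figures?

-47.60

Checks: |KU| = 12.80 ✓; ∠(KU, UE) = 90.00° ✓; |UE| = 20.60 ✓; |VE| = 60.23 ✓.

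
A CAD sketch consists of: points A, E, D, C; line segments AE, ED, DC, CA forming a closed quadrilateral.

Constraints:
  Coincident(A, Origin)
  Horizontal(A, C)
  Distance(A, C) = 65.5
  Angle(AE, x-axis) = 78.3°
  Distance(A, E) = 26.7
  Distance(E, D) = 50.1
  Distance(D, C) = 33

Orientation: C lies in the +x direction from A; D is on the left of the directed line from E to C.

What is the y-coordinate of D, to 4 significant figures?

31.37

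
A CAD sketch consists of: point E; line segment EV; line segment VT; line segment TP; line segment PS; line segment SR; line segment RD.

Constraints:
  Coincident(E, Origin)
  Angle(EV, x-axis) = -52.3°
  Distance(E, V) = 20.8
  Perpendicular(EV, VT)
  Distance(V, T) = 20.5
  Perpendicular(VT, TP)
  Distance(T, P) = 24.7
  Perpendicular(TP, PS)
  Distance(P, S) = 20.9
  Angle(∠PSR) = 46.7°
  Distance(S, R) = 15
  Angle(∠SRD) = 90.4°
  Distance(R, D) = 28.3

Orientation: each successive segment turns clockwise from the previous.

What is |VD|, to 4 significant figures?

45.05

E is at the origin; EV runs at -52.3° with length 20.8, so V = (12.72, -16.46). EV ⟂ VT, so VT runs at -142.3°; with |VT| = 20.5, T = (-3.500, -28.99). VT ⟂ TP, so TP runs at 127.7°; with |TP| = 24.7, P = (-18.61, -9.451). TP is perpendicular to PS, so PS runs at 37.70°; with |PS| = 20.9, S = (-2.068, 3.330). ∠PSR = 46.7° gives SR at -95.60° from the x-axis; with |SR| = 15.0, R = (-3.532, -11.60). ∠SRD = 90.4° gives RD at 174.8° from the x-axis; with |RD| = 28.3, D = (-31.72, -9.033). Then |VD| = |D − V| = 45.05.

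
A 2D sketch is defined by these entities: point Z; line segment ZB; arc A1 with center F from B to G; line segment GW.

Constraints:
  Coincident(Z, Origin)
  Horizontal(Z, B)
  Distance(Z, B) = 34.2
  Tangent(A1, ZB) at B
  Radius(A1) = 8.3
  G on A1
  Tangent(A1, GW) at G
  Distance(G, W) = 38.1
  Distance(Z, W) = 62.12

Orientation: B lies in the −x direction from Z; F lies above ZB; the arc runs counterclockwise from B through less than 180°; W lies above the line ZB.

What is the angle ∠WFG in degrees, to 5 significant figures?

77.710°

Z is at the origin; ZB is horizontal with |ZB| = 34.2 and B on the −x side, so B = (-34.200, 0.0000). A1 meets ZB tangentially, so FB is at right angles to ZB, so F = B + (0, 8.3) = (-34.200, 8.3000). Since FG ⟂ GW (tangency), |FW| = √(8.3² + 38.1²) = 38.994 regardless of where G sits on A1. So W lies on both circle(Z, 62.12) and circle(F, 38.994); the above-ZB intersection is W = (-40.960, 46.703). G is the foot of the tangent from W: G = (-26.519, 11.446).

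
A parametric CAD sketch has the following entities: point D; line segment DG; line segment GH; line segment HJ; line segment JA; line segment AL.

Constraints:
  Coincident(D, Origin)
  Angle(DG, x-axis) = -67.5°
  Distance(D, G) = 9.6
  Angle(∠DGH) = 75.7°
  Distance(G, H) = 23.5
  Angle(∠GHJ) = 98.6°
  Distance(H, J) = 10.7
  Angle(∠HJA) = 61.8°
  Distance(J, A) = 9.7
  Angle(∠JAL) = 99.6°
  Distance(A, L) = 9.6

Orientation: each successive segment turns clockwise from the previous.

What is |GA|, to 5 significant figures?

17.563

D is at the origin; DG runs at -67.5° with length 9.6, so G = (3.6738, -8.8692). ∠DGH = 75.7° gives GH at -171.80° from the x-axis; with |GH| = 23.5, H = (-19.586, -12.221). ∠GHJ = 98.6° gives HJ at 106.80° from the x-axis; with |HJ| = 10.7, J = (-22.679, -1.9777). ∠HJA = 61.8° gives JA at -11.400° from the x-axis; with |JA| = 9.7, A = (-13.170, -3.8950). Then |GA| = |A − G| = 17.563.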